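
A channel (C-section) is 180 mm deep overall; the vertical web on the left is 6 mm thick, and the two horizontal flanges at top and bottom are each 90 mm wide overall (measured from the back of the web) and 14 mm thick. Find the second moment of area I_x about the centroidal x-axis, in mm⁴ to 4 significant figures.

I_x ≈ 1.916 × 10⁷ mm⁴

Break the section into simple shapes (no overlaps), measuring from the bottom-left corner of the bounding box.
Web: 6 × 180, A = 1 080 mm², y = 90 mm, Ī = 2 916 000 mm⁴.
Top flange (beyond web): 84 × 14, A = 1 176 mm², y = 173 mm, Ī = 19 208 mm⁴.
Bottom flange (beyond web): 84 × 14, A = 1 176 mm², y = 7 mm, Ī = 19 208 mm⁴.
By symmetry the centroid is at mid-height, ȳ = 90 mm.
Transfer each piece to the centroidal x-axis using Ī + A·d² with d = y − 90:
  web: d = 0 mm → contributes +2 916 000 mm⁴
  top flange (beyond web): d = 83 mm → contributes +8 120 672 mm⁴
  bottom flange (beyond web): d = -83 mm → contributes +8 120 672 mm⁴
Total I = 19 157 344 mm⁴.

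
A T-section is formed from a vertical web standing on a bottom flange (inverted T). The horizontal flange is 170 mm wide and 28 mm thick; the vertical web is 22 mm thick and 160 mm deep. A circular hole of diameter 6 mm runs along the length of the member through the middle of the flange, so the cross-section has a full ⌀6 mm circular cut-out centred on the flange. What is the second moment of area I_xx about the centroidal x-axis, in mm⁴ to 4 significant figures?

I_xx ≈ 2.566 × 10⁷ mm⁴

Break the section into simple shapes (no overlaps), measuring from the bottom-left corner of the bounding box.
Flange: 170 × 28, A = 4 760 mm², y = 14 mm, Ī = 310 987 mm⁴.
Web: 22 × 160, A = 3 520 mm², y = 108 mm, Ī = 7 509 333 mm⁴.
Hole (subtracted): ⌀6, A = 28.2743 mm², y = 14 mm, Ī = 63.6173 mm⁴.
Centroid: ȳ = ΣA·y / ΣA = 54.0983 mm.
Transfer each piece to the centroidal x-axis using Ī + A·d² with d = y − 54.0983:
  flange: d = -40.0983 mm → contributes +7 964 457 mm⁴
  web: d = 53.9017 mm → contributes +17 736 325 mm⁴
  hole: d = -40.0983 mm → contributes −45525.1 mm⁴
Total I = 25 655 258 mm⁴.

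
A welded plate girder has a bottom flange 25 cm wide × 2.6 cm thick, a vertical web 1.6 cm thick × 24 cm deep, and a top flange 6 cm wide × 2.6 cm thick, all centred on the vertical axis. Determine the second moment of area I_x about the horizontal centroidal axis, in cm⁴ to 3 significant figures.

Decompose the section into non-overlapping parts with the origin at the bottom-left of its bounding rectangle.
Bottom plate: 25 × 2.6, A = 65 cm², y = 1.3 cm, Ī = 36.617 cm⁴.
Web plate: 1.6 × 24, A = 38.4 cm², y = 14.6 cm, Ī = 1843.2 cm⁴.
Top plate: 6 × 2.6, A = 15.6 cm², y = 27.9 cm, Ī = 8.788 cm⁴.
Centroid: ȳ = ΣA·y / ΣA = 9.0788 cm.
Transfer each piece to the horizontal centroidal axis using Ī + A·d² with d = y − 9.0788:
  bottom plate: d = -7.7788 cm → contributes +3969.8 cm⁴
  web plate: d = 5.5212 cm → contributes +3013.8 cm⁴
  top plate: d = 18.821 cm → contributes +5534.9 cm⁴
Total I = 12 518 cm⁴.

I_x ≈ 1.25 × 10⁴ cm⁴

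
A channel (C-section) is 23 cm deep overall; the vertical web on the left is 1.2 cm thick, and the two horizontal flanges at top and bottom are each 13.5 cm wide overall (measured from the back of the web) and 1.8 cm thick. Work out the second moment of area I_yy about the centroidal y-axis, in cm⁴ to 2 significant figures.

I_yy ≈ 1300 cm⁴

Treat the section as a set of non-overlapping primitives; coordinates are from the bounding-box lower-left.
Web: 1.2 × 23, A = 27.6 cm², x = 0.6 cm, Ī = 3.312 cm⁴.
Top flange (beyond web): 12.3 × 1.8, A = 22.14 cm², x = 7.35 cm, Ī = 279.1 cm⁴.
Bottom flange (beyond web): 12.3 × 1.8, A = 22.14 cm², x = 7.35 cm, Ī = 279.1 cm⁴.
Centroid: x̄ = ΣA·x / ΣA = 4.758 cm.
Transfer each piece to the centroidal y-axis using Ī + A·d² with d = x − 4.758:
  web: d = -4.158 cm → contributes +480.5 cm⁴
  top flange (beyond web): d = 2.592 cm → contributes +427.9 cm⁴
  bottom flange (beyond web): d = 2.592 cm → contributes +427.9 cm⁴
Total I = 1 336 cm⁴.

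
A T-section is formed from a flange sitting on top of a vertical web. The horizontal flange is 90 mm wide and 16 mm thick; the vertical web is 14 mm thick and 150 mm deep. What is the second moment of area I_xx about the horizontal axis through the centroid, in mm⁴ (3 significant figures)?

I_xx ≈ 9.85 × 10⁶ mm⁴

Split into non-overlapping primitives; take the origin at the lower-left of the bounding box.
Flange: 90 × 16, A = 1 440 mm², y = 158 mm, Ī = 30 720 mm⁴.
Web: 14 × 150, A = 2 100 mm², y = 75 mm, Ī = 3 937 500 mm⁴.
Centroid: ȳ = ΣA·y / ΣA = 108.76 mm.
Transfer each piece to the horizontal axis through the centroid using Ī + A·d² with d = y − 108.76:
  flange: d = 49.237 mm → contributes +3 521 727 mm⁴
  web: d = -33.763 mm → contributes +6 331 333 mm⁴
Total I = 9 853 061 mm⁴.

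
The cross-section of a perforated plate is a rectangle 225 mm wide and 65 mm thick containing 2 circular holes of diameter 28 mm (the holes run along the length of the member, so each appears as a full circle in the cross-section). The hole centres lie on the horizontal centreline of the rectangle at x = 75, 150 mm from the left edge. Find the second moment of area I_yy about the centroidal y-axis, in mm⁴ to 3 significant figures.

I_yy ≈ 5.99 × 10⁷ mm⁴

Decompose the section into non-overlapping parts with the origin at the bottom-left of its bounding rectangle.
Plate: 225 × 65, A = 14 625 mm², x = 112.5 mm, Ī = 61 699 219 mm⁴.
Hole 1 (subtracted): ⌀28, A = 615.75 mm², x = 75 mm, Ī = 30 172 mm⁴.
Hole 2 (subtracted): ⌀28, A = 615.75 mm², x = 150 mm, Ī = 30 172 mm⁴.
By symmetry the centroid is at mid-width, x̄ = 112.5 mm.
Transfer each piece to the centroidal y-axis using Ī + A·d² with d = x − 112.5:
  plate: d = 0 mm → contributes +61 699 219 mm⁴
  hole 1: d = -37.5 mm → contributes −896 073 mm⁴
  hole 2: d = 37.5 mm → contributes −896 073 mm⁴
Total I = 59 907 072 mm⁴.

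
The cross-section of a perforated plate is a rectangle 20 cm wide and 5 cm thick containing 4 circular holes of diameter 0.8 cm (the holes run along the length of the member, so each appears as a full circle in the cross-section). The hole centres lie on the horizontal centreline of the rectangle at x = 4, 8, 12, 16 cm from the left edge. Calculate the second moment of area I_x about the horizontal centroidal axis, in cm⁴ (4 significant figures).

I_x ≈ 208.3 cm⁴

Split into non-overlapping primitives; take the origin at the lower-left of the bounding box.
Plate: 20 × 5, A = 100 cm², y = 2.5 cm, Ī = 208.333 cm⁴.
Hole 1 (subtracted): ⌀0.8, A = 0.502655 cm², y = 2.5 cm, Ī = 0.0201062 cm⁴.
Hole 2 (subtracted): ⌀0.8, A = 0.502655 cm², y = 2.5 cm, Ī = 0.0201062 cm⁴.
Hole 3 (subtracted): ⌀0.8, A = 0.502655 cm², y = 2.5 cm, Ī = 0.0201062 cm⁴.
Hole 4 (subtracted): ⌀0.8, A = 0.502655 cm², y = 2.5 cm, Ī = 0.0201062 cm⁴.
By symmetry the centroid is at mid-height, ȳ = 2.5 cm.
All pieces are centred on the horizontal centroidal axis, so I = ΣĪ (holes subtracted) = 208.253 cm⁴.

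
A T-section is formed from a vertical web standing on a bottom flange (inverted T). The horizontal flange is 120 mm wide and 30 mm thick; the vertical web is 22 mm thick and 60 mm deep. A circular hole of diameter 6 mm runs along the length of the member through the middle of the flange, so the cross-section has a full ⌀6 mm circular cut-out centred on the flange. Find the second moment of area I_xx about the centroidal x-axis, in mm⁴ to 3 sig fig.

Decompose the section into non-overlapping parts with the origin at the bottom-left of its bounding rectangle.
Flange: 120 × 30, A = 3 600 mm², y = 15 mm, Ī = 270 000 mm⁴.
Web: 22 × 60, A = 1 320 mm², y = 60 mm, Ī = 396 000 mm⁴.
Hole (subtracted): ⌀6, A = 28.274 mm², y = 15 mm, Ī = 63.617 mm⁴.
Centroid: ȳ = ΣA·y / ΣA = 27.143 mm.
Transfer each piece to the centroidal x-axis using Ī + A·d² with d = y − 27.143:
  flange: d = -12.143 mm → contributes +800 825 mm⁴
  web: d = 32.857 mm → contributes +1 821 053 mm⁴
  hole: d = -12.143 mm → contributes −4232.7 mm⁴
Total I = 2 617 645 mm⁴.

I_xx ≈ 2.62 × 10⁶ mm⁴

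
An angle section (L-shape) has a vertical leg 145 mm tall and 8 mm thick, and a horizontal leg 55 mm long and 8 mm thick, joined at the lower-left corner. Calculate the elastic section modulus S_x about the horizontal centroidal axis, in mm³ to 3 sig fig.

S_x ≈ 3.77 × 10⁴ mm³

Split into non-overlapping primitives; take the origin at the lower-left of the bounding box.
Vertical leg: 8 × 145, A = 1 160 mm², y = 72.5 mm, Ī = 2 032 417 mm⁴.
Horizontal leg (remainder): 47 × 8, A = 376 mm², y = 4 mm, Ī = 2005.3 mm⁴.
Centroid: ȳ = ΣA·y / ΣA = 55.732 mm.
Transfer each piece to the horizontal centroidal axis using Ī + A·d² with d = y − 55.732:
  vertical leg: d = 16.768 mm → contributes +2 358 578 mm⁴
  horizontal leg (remainder): d = -51.732 mm → contributes +1 008 248 mm⁴
Total I = 3 366 825 mm⁴.
Extreme fibre distance c = 89.268 mm; S = I/c = 37 716 mm³.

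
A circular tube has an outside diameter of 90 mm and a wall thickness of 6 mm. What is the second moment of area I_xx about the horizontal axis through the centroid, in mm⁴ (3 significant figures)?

Break the section into simple shapes (no overlaps), measuring from the bottom-left corner of the bounding box.
Outer circle: ⌀90, A = 6361.7 mm², y = 45 mm, Ī = 3 220 623 mm⁴.
Bore (subtracted): ⌀78, A = 4778.4 mm², y = 45 mm, Ī = 1 816 972 mm⁴.
By symmetry the centroid is at mid-height, ȳ = 45 mm.
All pieces are centred on the horizontal axis through the centroid, so I = ΣĪ (holes subtracted) = 1 403 651 mm⁴.

I_xx ≈ 1.40 × 10⁶ mm⁴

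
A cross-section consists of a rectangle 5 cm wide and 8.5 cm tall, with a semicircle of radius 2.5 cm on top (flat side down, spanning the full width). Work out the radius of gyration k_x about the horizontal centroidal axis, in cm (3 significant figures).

k_x ≈ 3.05 cm

Split into non-overlapping primitives; take the origin at the lower-left of the bounding box.
Rectangular body: 5 × 8.5, A = 42.5 cm², y = 4.25 cm, Ī = 255.89 cm⁴.
Semicircular cap: semicircle r = 2.5, A = 9.8175 cm², y = 9.561 cm, Ī = 4.2874 cm⁴.
Centroid: ȳ = ΣA·y / ΣA = 5.2466 cm.
Transfer each piece to the horizontal centroidal axis using Ī + A·d² with d = y − 5.2466:
  rectangular body: d = -0.99663 cm → contributes +298.1 cm⁴
  semicircular cap: d = 4.3144 cm → contributes +187.03 cm⁴
Total I = 485.13 cm⁴.
Radius of gyration: k = √(I/A) = √(485.13 / 52.317) = 3.0451 cm.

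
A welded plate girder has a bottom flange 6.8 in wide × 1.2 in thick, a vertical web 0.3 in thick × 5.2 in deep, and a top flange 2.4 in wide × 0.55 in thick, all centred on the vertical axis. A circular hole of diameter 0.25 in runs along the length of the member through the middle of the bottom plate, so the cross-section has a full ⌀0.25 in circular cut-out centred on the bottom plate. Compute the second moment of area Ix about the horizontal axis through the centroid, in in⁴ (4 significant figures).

Ix ≈ 53.81 in⁴

Decompose the section into non-overlapping parts with the origin at the bottom-left of its bounding rectangle.
Bottom plate: 6.8 × 1.2, A = 8.16 in², y = 0.6 in, Ī = 0.9792 in⁴.
Web plate: 0.3 × 5.2, A = 1.56 in², y = 3.8 in, Ī = 3.5152 in⁴.
Top plate: 2.4 × 0.55, A = 1.32 in², y = 6.675 in, Ī = 0.033275 in⁴.
Hole (subtracted): ⌀0.25, A = 0.0490874 in², y = 0.6 in, Ī = 0.000191748 in⁴.
Centroid: ȳ = ΣA·y / ΣA = 1.7838 in.
Transfer each piece to the horizontal axis through the centroid using Ī + A·d² with d = y − 1.7838:
  bottom plate: d = -1.1838 in → contributes +12.4144 in⁴
  web plate: d = 2.0162 in → contributes +9.85672 in⁴
  top plate: d = 4.8912 in → contributes +31.6128 in⁴
  hole: d = -1.1838 in → contributes −0.0689815 in⁴
Total I = 53.8149 in⁴.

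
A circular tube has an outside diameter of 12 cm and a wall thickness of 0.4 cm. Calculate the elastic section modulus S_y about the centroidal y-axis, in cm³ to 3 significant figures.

S_y ≈ 40.9 cm³

Break the section into simple shapes (no overlaps), measuring from the bottom-left corner of the bounding box.
Outer circle: ⌀12, A = 113.1 cm², x = 6 cm, Ī = 1017.9 cm⁴.
Bore (subtracted): ⌀11.2, A = 98.52 cm², x = 6 cm, Ī = 772.4 cm⁴.
By symmetry the centroid is at mid-width, x̄ = 6 cm.
All pieces are centred on the centroidal y-axis, so I = ΣĪ (holes subtracted) = 245.48 cm⁴.
Extreme fibre distance c = 6 cm; S = I/c = 40.913 cm³.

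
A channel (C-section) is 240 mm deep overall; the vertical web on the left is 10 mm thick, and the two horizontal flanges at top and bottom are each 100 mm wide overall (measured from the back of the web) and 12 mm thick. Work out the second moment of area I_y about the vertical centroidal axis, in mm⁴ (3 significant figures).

Decompose the section into non-overlapping parts with the origin at the bottom-left of its bounding rectangle.
Web: 10 × 240, A = 2 400 mm², x = 5 mm, Ī = 20 000 mm⁴.
Top flange (beyond web): 90 × 12, A = 1 080 mm², x = 55 mm, Ī = 729 000 mm⁴.
Bottom flange (beyond web): 90 × 12, A = 1 080 mm², x = 55 mm, Ī = 729 000 mm⁴.
Centroid: x̄ = ΣA·x / ΣA = 28.684 mm.
Transfer each piece to the vertical centroidal axis using Ī + A·d² with d = x − 28.684:
  web: d = -23.684 mm → contributes +1 366 260 mm⁴
  top flange (beyond web): d = 26.316 mm → contributes +1 476 922 mm⁴
  bottom flange (beyond web): d = 26.316 mm → contributes +1 476 922 mm⁴
Total I = 4 320 105 mm⁴.

I_y ≈ 4.32 × 10⁶ mm⁴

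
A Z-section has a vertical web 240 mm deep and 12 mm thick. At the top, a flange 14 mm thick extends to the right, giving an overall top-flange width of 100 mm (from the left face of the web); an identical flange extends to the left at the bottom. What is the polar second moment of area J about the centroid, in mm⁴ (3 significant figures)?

Treat the section as a set of non-overlapping primitives; coordinates are from the bounding-box lower-left.
Web: 12 × 240, A = 2 880 mm², y = 120 mm, Ī = 13 824 000 mm⁴.
Top flange (beyond web): 88 × 14, A = 1 232 mm², y = 233 mm, Ī = 20 123 mm⁴.
Bottom flange (beyond web): 88 × 14, A = 1 232 mm², y = 7 mm, Ī = 20 123 mm⁴.
Centroid: ȳ = ΣA·y / ΣA = 120 mm.
Transfer each piece to the centroidal x-axis using Ī + A·d² with d = y − 120:
  web: d = 0 mm → contributes +13 824 000 mm⁴
  top flange (beyond web): d = 113 mm → contributes +15 751 531 mm⁴
  bottom flange (beyond web): d = -113 mm → contributes +15 751 531 mm⁴
Total I = 45 327 061 mm⁴.
For the y-axis: x̄ = 94 mm.
Repeating about the centroidal y-axis gives I_y = 7 784 661 mm⁴.
Polar second moment: J = I_x + I_y = 53 111 723 mm⁴.

J ≈ 5.31 × 10⁷ mm⁴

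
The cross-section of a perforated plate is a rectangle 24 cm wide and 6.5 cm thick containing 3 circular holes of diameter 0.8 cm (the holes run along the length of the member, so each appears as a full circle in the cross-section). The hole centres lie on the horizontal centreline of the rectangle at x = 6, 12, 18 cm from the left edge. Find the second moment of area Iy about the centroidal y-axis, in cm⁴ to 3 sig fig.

Treat the section as a set of non-overlapping primitives; coordinates are from the bounding-box lower-left.
Plate: 24 × 6.5, A = 156 cm², x = 12 cm, Ī = 7 488 cm⁴.
Hole 1 (subtracted): ⌀0.8, A = 0.50265 cm², x = 6 cm, Ī = 0.020106 cm⁴.
Hole 2 (subtracted): ⌀0.8, A = 0.50265 cm², x = 12 cm, Ī = 0.020106 cm⁴.
Hole 3 (subtracted): ⌀0.8, A = 0.50265 cm², x = 18 cm, Ī = 0.020106 cm⁴.
By symmetry the centroid is at mid-width, x̄ = 12 cm.
Transfer each piece to the centroidal y-axis using Ī + A·d² with d = x − 12:
  plate: d = 0 cm → contributes +7 488 cm⁴
  hole 1: d = -6 cm → contributes −18.116 cm⁴
  hole 2: d = 0 cm → contributes −0.020106 cm⁴
  hole 3: d = 6 cm → contributes −18.116 cm⁴
Total I = 7451.7 cm⁴.

Iy ≈ 7450 cm⁴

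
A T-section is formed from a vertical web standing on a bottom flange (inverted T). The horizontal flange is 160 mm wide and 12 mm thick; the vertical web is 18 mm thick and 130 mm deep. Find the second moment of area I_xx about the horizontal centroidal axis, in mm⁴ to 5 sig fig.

I_xx ≈ 8.6350 × 10⁶ mm⁴

Decompose the section into non-overlapping parts with the origin at the bottom-left of its bounding rectangle.
Flange: 160 × 12, A = 1 920 mm², y = 6 mm, Ī = 23 040 mm⁴.
Web: 18 × 130, A = 2 340 mm², y = 77 mm, Ī = 3 295 500 mm⁴.
Centroid: ȳ = ΣA·y / ΣA = 45 mm.
Transfer each piece to the horizontal centroidal axis using Ī + A·d² with d = y − 45:
  flange: d = -39 mm → contributes +2 943 360 mm⁴
  web: d = 32 mm → contributes +5 691 660 mm⁴
Total I = 8 635 020 mm⁴.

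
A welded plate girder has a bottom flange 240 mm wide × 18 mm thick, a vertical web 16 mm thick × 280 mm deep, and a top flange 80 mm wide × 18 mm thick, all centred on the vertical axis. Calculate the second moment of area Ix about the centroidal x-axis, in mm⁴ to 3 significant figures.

Break the section into simple shapes (no overlaps), measuring from the bottom-left corner of the bounding box.
Bottom plate: 240 × 18, A = 4 320 mm², y = 9 mm, Ī = 116 640 mm⁴.
Web plate: 16 × 280, A = 4 480 mm², y = 158 mm, Ī = 29 269 333 mm⁴.
Top plate: 80 × 18, A = 1 440 mm², y = 307 mm, Ī = 38 880 mm⁴.
Centroid: ȳ = ΣA·y / ΣA = 116.09 mm.
Transfer each piece to the centroidal x-axis using Ī + A·d² with d = y − 116.09:
  bottom plate: d = -107.09 mm → contributes +49 663 028 mm⁴
  web plate: d = 41.906 mm → contributes +37 136 813 mm⁴
  top plate: d = 190.91 mm → contributes +52 519 963 mm⁴
Total I = 139 319 803 mm⁴.

Ix ≈ 1.39 × 10⁸ mm⁴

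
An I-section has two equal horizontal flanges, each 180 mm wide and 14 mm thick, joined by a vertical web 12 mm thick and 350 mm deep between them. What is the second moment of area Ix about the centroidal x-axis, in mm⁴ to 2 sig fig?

Treat the section as a set of non-overlapping primitives; coordinates are from the bounding-box lower-left.
Bottom flange: 180 × 14, A = 2 520 mm², y = 7 mm, Ī = 41 160 mm⁴.
Web: 12 × 350, A = 4 200 mm², y = 189 mm, Ī = 42 875 000 mm⁴.
Top flange: 180 × 14, A = 2 520 mm², y = 371 mm, Ī = 41 160 mm⁴.
By symmetry the centroid is at mid-height, ȳ = 189 mm.
Transfer each piece to the centroidal x-axis using Ī + A·d² with d = y − 189:
  bottom flange: d = -182 mm → contributes +83 513 640 mm⁴
  web: d = 0 mm → contributes +42 875 000 mm⁴
  top flange: d = 182 mm → contributes +83 513 640 mm⁴
Total I = 209 902 280 mm⁴.

Ix ≈ 2.1 × 10⁸ mm⁴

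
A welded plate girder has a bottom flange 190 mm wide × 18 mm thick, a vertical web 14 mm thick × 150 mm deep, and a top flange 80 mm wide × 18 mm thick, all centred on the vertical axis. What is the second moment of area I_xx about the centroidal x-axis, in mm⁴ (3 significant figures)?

Break the section into simple shapes (no overlaps), measuring from the bottom-left corner of the bounding box.
Bottom plate: 190 × 18, A = 3 420 mm², y = 9 mm, Ī = 92 340 mm⁴.
Web plate: 14 × 150, A = 2 100 mm², y = 93 mm, Ī = 3 937 500 mm⁴.
Top plate: 80 × 18, A = 1 440 mm², y = 177 mm, Ī = 38 880 mm⁴.
Centroid: ȳ = ΣA·y / ΣA = 69.103 mm.
Transfer each piece to the centroidal x-axis using Ī + A·d² with d = y − 69.103:
  bottom plate: d = -60.103 mm → contributes +12 446 832 mm⁴
  web plate: d = 23.897 mm → contributes +5 136 695 mm⁴
  top plate: d = 107.9 mm → contributes +16 802 879 mm⁴
Total I = 34 386 406 mm⁴.

I_xx ≈ 3.44 × 10⁷ mm⁴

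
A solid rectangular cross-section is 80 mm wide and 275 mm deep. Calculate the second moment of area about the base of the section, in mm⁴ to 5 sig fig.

I_base ≈ 5.5458 × 10⁸ mm⁴

The section: 80 × 275, A = 22 000 mm², y = 137.5 mm, Ī = 138 645 833 mm⁴.
Transfer it to the bottom edge using Ī + A·d² with d = y − 0:
  the section: d = 137.5 mm → contributes +554 583 333 mm⁴
Total I = 554 583 333 mm⁴.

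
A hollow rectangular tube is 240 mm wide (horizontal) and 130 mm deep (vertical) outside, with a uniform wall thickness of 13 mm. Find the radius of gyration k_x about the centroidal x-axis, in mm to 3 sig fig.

Split into non-overlapping primitives; take the origin at the lower-left of the bounding box.
Outer rectangle: 240 × 130, A = 31 200 mm², y = 65 mm, Ī = 43 940 000 mm⁴.
Inner void (subtracted): 214 × 104, A = 22 256 mm², y = 65 mm, Ī = 20 060 075 mm⁴.
By symmetry the centroid is at mid-height, ȳ = 65 mm.
All pieces are centred on the centroidal x-axis, so I = ΣĪ (holes subtracted) = 23 879 925 mm⁴.
Radius of gyration: k = √(I/A) = √(23 879 925 / 8 944) = 51.671 mm.

k_x ≈ 51.7 mm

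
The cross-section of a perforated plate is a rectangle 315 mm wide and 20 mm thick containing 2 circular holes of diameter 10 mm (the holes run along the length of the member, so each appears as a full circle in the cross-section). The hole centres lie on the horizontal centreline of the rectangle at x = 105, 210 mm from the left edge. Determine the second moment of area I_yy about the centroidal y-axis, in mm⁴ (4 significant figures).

Break the section into simple shapes (no overlaps), measuring from the bottom-left corner of the bounding box.
Plate: 315 × 20, A = 6 300 mm², x = 157.5 mm, Ī = 52 093 125 mm⁴.
Hole 1 (subtracted): ⌀10, A = 78.5398 mm², x = 105 mm, Ī = 490.874 mm⁴.
Hole 2 (subtracted): ⌀10, A = 78.5398 mm², x = 210 mm, Ī = 490.874 mm⁴.
By symmetry the centroid is at mid-width, x̄ = 157.5 mm.
Transfer each piece to the centroidal y-axis using Ī + A·d² with d = x − 157.5:
  plate: d = 0 mm → contributes +52 093 125 mm⁴
  hole 1: d = -52.5 mm → contributes −216 966 mm⁴
  hole 2: d = 52.5 mm → contributes −216 966 mm⁴
Total I = 51 659 193 mm⁴.

I_yy ≈ 5.166 × 10⁷ mm⁴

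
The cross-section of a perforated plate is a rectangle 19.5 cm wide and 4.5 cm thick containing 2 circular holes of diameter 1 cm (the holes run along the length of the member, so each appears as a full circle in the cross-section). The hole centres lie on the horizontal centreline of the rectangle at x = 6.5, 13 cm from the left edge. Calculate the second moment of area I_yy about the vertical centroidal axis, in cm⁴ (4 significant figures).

Break the section into simple shapes (no overlaps), measuring from the bottom-left corner of the bounding box.
Plate: 19.5 × 4.5, A = 87.75 cm², x = 9.75 cm, Ī = 2780.58 cm⁴.
Hole 1 (subtracted): ⌀1, A = 0.785398 cm², x = 6.5 cm, Ī = 0.0490874 cm⁴.
Hole 2 (subtracted): ⌀1, A = 0.785398 cm², x = 13 cm, Ī = 0.0490874 cm⁴.
By symmetry the centroid is at mid-width, x̄ = 9.75 cm.
Transfer each piece to the vertical centroidal axis using Ī + A·d² with d = x − 9.75:
  plate: d = 0 cm → contributes +2780.58 cm⁴
  hole 1: d = -3.25 cm → contributes −8.34486 cm⁴
  hole 2: d = 3.25 cm → contributes −8.34486 cm⁴
Total I = 2763.89 cm⁴.

I_yy ≈ 2764 cm⁴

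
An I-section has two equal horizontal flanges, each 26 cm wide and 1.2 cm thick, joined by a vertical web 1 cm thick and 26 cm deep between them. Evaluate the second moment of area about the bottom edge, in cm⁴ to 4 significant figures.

I_base ≈ 3.084 × 10⁴ cm⁴

Break the section into simple shapes (no overlaps), measuring from the bottom-left corner of the bounding box.
Bottom flange: 26 × 1.2, A = 31.2 cm², y = 0.6 cm, Ī = 3.744 cm⁴.
Web: 1 × 26, A = 26 cm², y = 14.2 cm, Ī = 1464.67 cm⁴.
Top flange: 26 × 1.2, A = 31.2 cm², y = 27.8 cm, Ī = 3.744 cm⁴.
Transfer each piece to the bottom edge using Ī + A·d² with d = y − 0:
  bottom flange: d = 0.6 cm → contributes +14.976 cm⁴
  web: d = 14.2 cm → contributes +6707.31 cm⁴
  top flange: d = 27.8 cm → contributes +24116.4 cm⁴
Total I = 30838.6 cm⁴.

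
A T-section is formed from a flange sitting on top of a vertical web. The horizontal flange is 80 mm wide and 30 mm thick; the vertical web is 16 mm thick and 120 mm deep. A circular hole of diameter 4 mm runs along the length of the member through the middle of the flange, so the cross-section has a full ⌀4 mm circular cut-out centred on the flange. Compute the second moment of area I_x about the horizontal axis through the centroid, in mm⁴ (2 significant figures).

Treat the section as a set of non-overlapping primitives; coordinates are from the bounding-box lower-left.
Flange: 80 × 30, A = 2 400 mm², y = 135 mm, Ī = 180 000 mm⁴.
Web: 16 × 120, A = 1 920 mm², y = 60 mm, Ī = 2 304 000 mm⁴.
Hole (subtracted): ⌀4, A = 12.57 mm², y = 135 mm, Ī = 12.57 mm⁴.
Centroid: ȳ = ΣA·y / ΣA = 101.6 mm.
Transfer each piece to the horizontal axis through the centroid using Ī + A·d² with d = y − 101.6:
  flange: d = 33.43 mm → contributes +2 862 249 mm⁴
  web: d = -41.57 mm → contributes +5 621 792 mm⁴
  hole: d = 33.43 mm → contributes −14 057 mm⁴
Total I = 8 469 984 mm⁴.

I_x ≈ 8.5 × 10⁶ mm⁴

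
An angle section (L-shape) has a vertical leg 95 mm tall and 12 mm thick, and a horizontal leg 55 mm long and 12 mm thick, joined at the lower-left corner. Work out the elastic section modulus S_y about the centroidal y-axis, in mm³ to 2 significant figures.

S_y ≈ 8900 mm³

Treat the section as a set of non-overlapping primitives; coordinates are from the bounding-box lower-left.
Vertical leg: 12 × 95, A = 1 140 mm², x = 6 mm, Ī = 13 680 mm⁴.
Horizontal leg (remainder): 43 × 12, A = 516 mm², x = 33.5 mm, Ī = 79 507 mm⁴.
Centroid: x̄ = ΣA·x / ΣA = 14.57 mm.
Transfer each piece to the centroidal y-axis using Ī + A·d² with d = x − 14.57:
  vertical leg: d = -8.569 mm → contributes +97 385 mm⁴
  horizontal leg (remainder): d = 18.93 mm → contributes +264 436 mm⁴
Total I = 361 820 mm⁴.
Extreme fibre distance c = 40.43 mm; S = I/c = 8 949 mm³.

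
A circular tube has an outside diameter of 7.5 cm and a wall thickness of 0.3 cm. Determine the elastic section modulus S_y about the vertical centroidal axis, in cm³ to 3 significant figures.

Split into non-overlapping primitives; take the origin at the lower-left of the bounding box.
Outer circle: ⌀7.5, A = 44.179 cm², x = 3.75 cm, Ī = 155.32 cm⁴.
Bore (subtracted): ⌀6.9, A = 37.393 cm², x = 3.75 cm, Ī = 111.27 cm⁴.
By symmetry the centroid is at mid-width, x̄ = 3.75 cm.
All pieces are centred on the vertical centroidal axis, so I = ΣĪ (holes subtracted) = 44.049 cm⁴.
Extreme fibre distance c = 3.75 cm; S = I/c = 11.746 cm³.

S_y ≈ 11.7 cm³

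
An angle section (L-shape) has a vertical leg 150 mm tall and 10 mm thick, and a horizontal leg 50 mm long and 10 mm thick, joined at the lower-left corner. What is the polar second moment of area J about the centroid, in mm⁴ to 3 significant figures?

J ≈ 4.63 × 10⁶ mm⁴

Break the section into simple shapes (no overlaps), measuring from the bottom-left corner of the bounding box.
Vertical leg: 10 × 150, A = 1 500 mm², y = 75 mm, Ī = 2 812 500 mm⁴.
Horizontal leg (remainder): 40 × 10, A = 400 mm², y = 5 mm, Ī = 3333.3 mm⁴.
Centroid: ȳ = ΣA·y / ΣA = 60.263 mm.
Transfer each piece to the centroidal x-axis using Ī + A·d² with d = y − 60.263:
  vertical leg: d = 14.737 mm → contributes +3 138 262 mm⁴
  horizontal leg (remainder): d = -55.263 mm → contributes +1 224 940 mm⁴
Total I = 4 363 202 mm⁴.
For the y-axis: x̄ = 10.263 mm.
Repeating about the centroidal y-axis gives I_y = 263 202 mm⁴.
Polar second moment: J = I_x + I_y = 4 626 404 mm⁴.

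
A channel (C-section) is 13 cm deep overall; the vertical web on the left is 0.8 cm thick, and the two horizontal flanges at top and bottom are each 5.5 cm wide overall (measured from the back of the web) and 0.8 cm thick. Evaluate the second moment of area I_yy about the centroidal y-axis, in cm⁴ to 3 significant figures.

I_yy ≈ 47.4 cm⁴

Decompose the section into non-overlapping parts with the origin at the bottom-left of its bounding rectangle.
Web: 0.8 × 13, A = 10.4 cm², x = 0.4 cm, Ī = 0.55467 cm⁴.
Top flange (beyond web): 4.7 × 0.8, A = 3.76 cm², x = 3.15 cm, Ī = 6.9215 cm⁴.
Bottom flange (beyond web): 4.7 × 0.8, A = 3.76 cm², x = 3.15 cm, Ī = 6.9215 cm⁴.
Centroid: x̄ = ΣA·x / ΣA = 1.554 cm.
Transfer each piece to the centroidal y-axis using Ī + A·d² with d = x − 1.554:
  web: d = -1.154 cm → contributes +14.405 cm⁴
  top flange (beyond web): d = 1.596 cm → contributes +16.499 cm⁴
  bottom flange (beyond web): d = 1.596 cm → contributes +16.499 cm⁴
Total I = 47.403 cm⁴.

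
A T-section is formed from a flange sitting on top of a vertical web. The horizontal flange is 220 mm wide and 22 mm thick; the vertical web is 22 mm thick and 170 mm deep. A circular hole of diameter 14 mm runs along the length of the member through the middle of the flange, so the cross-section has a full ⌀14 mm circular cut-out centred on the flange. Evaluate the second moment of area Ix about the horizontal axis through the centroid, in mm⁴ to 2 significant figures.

Break the section into simple shapes (no overlaps), measuring from the bottom-left corner of the bounding box.
Flange: 220 × 22, A = 4 840 mm², y = 181 mm, Ī = 195 213 mm⁴.
Web: 22 × 170, A = 3 740 mm², y = 85 mm, Ī = 9 007 167 mm⁴.
Hole (subtracted): ⌀14, A = 153.9 mm², y = 181 mm, Ī = 1 886 mm⁴.
Centroid: ȳ = ΣA·y / ΣA = 138.4 mm.
Transfer each piece to the horizontal axis through the centroid using Ī + A·d² with d = y − 138.4:
  flange: d = 42.61 mm → contributes +8 983 045 mm⁴
  web: d = -53.39 mm → contributes +19 667 746 mm⁴
  hole: d = 42.61 mm → contributes −281 386 mm⁴
Total I = 28 369 406 mm⁴.

Ix ≈ 2.8 × 10⁷ mm⁴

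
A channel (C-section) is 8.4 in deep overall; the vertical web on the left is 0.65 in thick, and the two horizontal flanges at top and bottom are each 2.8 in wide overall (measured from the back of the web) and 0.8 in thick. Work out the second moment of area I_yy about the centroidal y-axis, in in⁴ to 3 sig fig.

I_yy ≈ 5.65 in⁴

Break the section into simple shapes (no overlaps), measuring from the bottom-left corner of the bounding box.
Web: 0.65 × 8.4, A = 5.46 in², x = 0.325 in, Ī = 0.19224 in⁴.
Top flange (beyond web): 2.15 × 0.8, A = 1.72 in², x = 1.725 in, Ī = 0.66256 in⁴.
Bottom flange (beyond web): 2.15 × 0.8, A = 1.72 in², x = 1.725 in, Ī = 0.66256 in⁴.
Centroid: x̄ = ΣA·x / ΣA = 0.86612 in.
Transfer each piece to the centroidal y-axis using Ī + A·d² with d = x − 0.86612:
  web: d = -0.54112 in → contributes +1.791 in⁴
  top flange (beyond web): d = 0.85888 in → contributes +1.9313 in⁴
  bottom flange (beyond web): d = 0.85888 in → contributes +1.9313 in⁴
Total I = 5.6537 in⁴.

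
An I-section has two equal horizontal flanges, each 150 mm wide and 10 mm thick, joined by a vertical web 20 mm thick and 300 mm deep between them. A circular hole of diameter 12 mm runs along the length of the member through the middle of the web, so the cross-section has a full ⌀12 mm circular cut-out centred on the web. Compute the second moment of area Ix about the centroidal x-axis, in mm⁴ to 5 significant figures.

Ix ≈ 1.1710 × 10⁸ mm⁴

Decompose the section into non-overlapping parts with the origin at the bottom-left of its bounding rectangle.
Bottom flange: 150 × 10, A = 1 500 mm², y = 5 mm, Ī = 12 500 mm⁴.
Web: 20 × 300, A = 6 000 mm², y = 160 mm, Ī = 45 000 000 mm⁴.
Top flange: 150 × 10, A = 1 500 mm², y = 315 mm, Ī = 12 500 mm⁴.
Hole (subtracted): ⌀12, A = 113.0973 mm², y = 160 mm, Ī = 1017.876 mm⁴.
By symmetry the centroid is at mid-height, ȳ = 160 mm.
Transfer each piece to the centroidal x-axis using Ī + A·d² with d = y − 160:
  bottom flange: d = -155 mm → contributes +36 050 000 mm⁴
  web: d = 0 mm → contributes +45 000 000 mm⁴
  top flange: d = 155 mm → contributes +36 050 000 mm⁴
  hole: d = 0 mm → contributes −1017.876 mm⁴
Total I = 117 098 982 mm⁴.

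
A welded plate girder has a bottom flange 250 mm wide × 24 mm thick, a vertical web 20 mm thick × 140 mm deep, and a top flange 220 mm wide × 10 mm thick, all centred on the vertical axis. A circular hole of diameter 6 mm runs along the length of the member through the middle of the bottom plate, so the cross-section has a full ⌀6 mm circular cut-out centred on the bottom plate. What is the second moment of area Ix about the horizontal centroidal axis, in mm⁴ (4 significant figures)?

Ix ≈ 4.780 × 10⁷ mm⁴

Treat the section as a set of non-overlapping primitives; coordinates are from the bounding-box lower-left.
Bottom plate: 250 × 24, A = 6 000 mm², y = 12 mm, Ī = 288 000 mm⁴.
Web plate: 20 × 140, A = 2 800 mm², y = 94 mm, Ī = 4 573 333 mm⁴.
Top plate: 220 × 10, A = 2 200 mm², y = 169 mm, Ī = 18333.3 mm⁴.
Hole (subtracted): ⌀6, A = 28.2743 mm², y = 12 mm, Ī = 63.6173 mm⁴.
Centroid: ȳ = ΣA·y / ΣA = 64.4074 mm.
Transfer each piece to the horizontal centroidal axis using Ī + A·d² with d = y − 64.4074:
  bottom plate: d = -52.4074 mm → contributes +16 767 235 mm⁴
  web plate: d = 29.5926 mm → contributes +7 025 349 mm⁴
  top plate: d = 104.593 mm → contributes +24 085 464 mm⁴
  hole: d = -52.4074 mm → contributes −77720.2 mm⁴
Total I = 47 800 328 mm⁴.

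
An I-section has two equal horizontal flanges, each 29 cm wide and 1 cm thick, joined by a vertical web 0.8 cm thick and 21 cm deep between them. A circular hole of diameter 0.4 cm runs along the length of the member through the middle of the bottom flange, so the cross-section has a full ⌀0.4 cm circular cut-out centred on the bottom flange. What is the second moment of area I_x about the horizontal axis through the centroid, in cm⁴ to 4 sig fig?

Treat the section as a set of non-overlapping primitives; coordinates are from the bounding-box lower-left.
Bottom flange: 29 × 1, A = 29 cm², y = 0.5 cm, Ī = 2.41667 cm⁴.
Web: 0.8 × 21, A = 16.8 cm², y = 11.5 cm, Ī = 617.4 cm⁴.
Top flange: 29 × 1, A = 29 cm², y = 22.5 cm, Ī = 2.41667 cm⁴.
Hole (subtracted): ⌀0.4, A = 0.125664 cm², y = 0.5 cm, Ī = 0.00125664 cm⁴.
Centroid: ȳ = ΣA·y / ΣA = 11.5185 cm.
Transfer each piece to the horizontal axis through the centroid using Ī + A·d² with d = y − 11.5185:
  bottom flange: d = -11.0185 cm → contributes +3523.24 cm⁴
  web: d = -0.0185111 cm → contributes +617.406 cm⁴
  top flange: d = 10.9815 cm → contributes +3499.62 cm⁴
  hole: d = -11.0185 cm → contributes −15.2578 cm⁴
Total I = 7 625 cm⁴.

I_x ≈ 7625 cm⁴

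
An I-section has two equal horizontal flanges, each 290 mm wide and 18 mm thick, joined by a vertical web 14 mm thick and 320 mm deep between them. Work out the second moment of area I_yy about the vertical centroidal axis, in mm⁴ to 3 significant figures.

Decompose the section into non-overlapping parts with the origin at the bottom-left of its bounding rectangle.
Bottom flange: 290 × 18, A = 5 220 mm², x = 145 mm, Ī = 36 583 500 mm⁴.
Web: 14 × 320, A = 4 480 mm², x = 145 mm, Ī = 73 173 mm⁴.
Top flange: 290 × 18, A = 5 220 mm², x = 145 mm, Ī = 36 583 500 mm⁴.
By symmetry the centroid is at mid-width, x̄ = 145 mm.
All pieces are centred on the vertical centroidal axis, so I = ΣĪ = 73 240 173 mm⁴.

I_yy ≈ 7.32 × 10⁷ mm⁴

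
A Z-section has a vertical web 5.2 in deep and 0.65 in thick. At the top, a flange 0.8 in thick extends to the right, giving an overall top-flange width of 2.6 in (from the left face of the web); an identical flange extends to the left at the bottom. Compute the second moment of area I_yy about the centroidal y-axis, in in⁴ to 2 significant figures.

I_yy ≈ 6.4 in⁴

Treat the section as a set of non-overlapping primitives; coordinates are from the bounding-box lower-left.
Web: 0.65 × 5.2, A = 3.38 in², x = 2.275 in, Ī = 0.119 in⁴.
Top flange (beyond web): 1.95 × 0.8, A = 1.56 in², x = 3.575 in, Ī = 0.4943 in⁴.
Bottom flange (beyond web): 1.95 × 0.8, A = 1.56 in², x = 0.975 in, Ī = 0.4943 in⁴.
Centroid: x̄ = ΣA·x / ΣA = 2.275 in.
Transfer each piece to the centroidal y-axis using Ī + A·d² with d = x − 2.275:
  web: d = 0 in → contributes +0.119 in⁴
  top flange (beyond web): d = 1.3 in → contributes +3.131 in⁴
  bottom flange (beyond web): d = -1.3 in → contributes +3.131 in⁴
Total I = 6.38 in⁴.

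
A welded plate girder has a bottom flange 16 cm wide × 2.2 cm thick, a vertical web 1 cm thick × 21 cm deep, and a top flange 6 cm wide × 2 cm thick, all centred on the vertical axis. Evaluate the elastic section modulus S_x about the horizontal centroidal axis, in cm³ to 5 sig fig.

S_x ≈ 366.99 cm³

Decompose the section into non-overlapping parts with the origin at the bottom-left of its bounding rectangle.
Bottom plate: 16 × 2.2, A = 35.2 cm², y = 1.1 cm, Ī = 14.19733 cm⁴.
Web plate: 1 × 21, A = 21 cm², y = 12.7 cm, Ī = 771.75 cm⁴.
Top plate: 6 × 2, A = 12 cm², y = 24.2 cm, Ī = 4 cm⁴.
Centroid: ȳ = ΣA·y / ΣA = 8.736364 cm.
Transfer each piece to the horizontal centroidal axis using Ī + A·d² with d = y − 8.736364:
  bottom plate: d = -7.636364 cm → contributes +2066.852 cm⁴
  web plate: d = 3.963636 cm → contributes +1101.669 cm⁴
  top plate: d = 15.46364 cm → contributes +2873.489 cm⁴
Total I = 6042.009 cm⁴.
Extreme fibre distance c = 16.46364 cm; S = I/c = 366.9912 cm³.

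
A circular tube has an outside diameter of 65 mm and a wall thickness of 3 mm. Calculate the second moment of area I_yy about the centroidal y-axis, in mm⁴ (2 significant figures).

I_yy ≈ 2.8 × 10⁵ mm⁴

Decompose the section into non-overlapping parts with the origin at the bottom-left of its bounding rectangle.
Outer circle: ⌀65, A = 3 318 mm², x = 32.5 mm, Ī = 876 241 mm⁴.
Bore (subtracted): ⌀59, A = 2 734 mm², x = 32.5 mm, Ī = 594 810 mm⁴.
By symmetry the centroid is at mid-width, x̄ = 32.5 mm.
All pieces are centred on the centroidal y-axis, so I = ΣĪ (holes subtracted) = 281 431 mm⁴.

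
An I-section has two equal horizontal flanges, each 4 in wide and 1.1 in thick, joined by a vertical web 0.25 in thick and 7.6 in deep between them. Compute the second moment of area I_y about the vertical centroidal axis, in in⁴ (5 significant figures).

I_y ≈ 11.743 in⁴

Decompose the section into non-overlapping parts with the origin at the bottom-left of its bounding rectangle.
Bottom flange: 4 × 1.1, A = 4.4 in², x = 2 in, Ī = 5.866667 in⁴.
Web: 0.25 × 7.6, A = 1.9 in², x = 2 in, Ī = 0.009895833 in⁴.
Top flange: 4 × 1.1, A = 4.4 in², x = 2 in, Ī = 5.866667 in⁴.
By symmetry the centroid is at mid-width, x̄ = 2 in.
All pieces are centred on the vertical centroidal axis, so I = ΣĪ = 11.74323 in⁴.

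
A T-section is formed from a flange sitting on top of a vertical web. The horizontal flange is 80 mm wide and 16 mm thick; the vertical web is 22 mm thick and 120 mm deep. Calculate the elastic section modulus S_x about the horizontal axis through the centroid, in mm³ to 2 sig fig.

S_x ≈ 8.7 × 10⁴ mm³

Treat the section as a set of non-overlapping primitives; coordinates are from the bounding-box lower-left.
Flange: 80 × 16, A = 1 280 mm², y = 128 mm, Ī = 27 307 mm⁴.
Web: 22 × 120, A = 2 640 mm², y = 60 mm, Ī = 3 168 000 mm⁴.
Centroid: ȳ = ΣA·y / ΣA = 82.2 mm.
Transfer each piece to the horizontal axis through the centroid using Ī + A·d² with d = y − 82.2:
  flange: d = 45.8 mm → contributes +2 711 807 mm⁴
  web: d = -22.2 mm → contributes +4 469 576 mm⁴
Total I = 7 181 383 mm⁴.
Extreme fibre distance c = 82.2 mm; S = I/c = 87 360 mm³.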